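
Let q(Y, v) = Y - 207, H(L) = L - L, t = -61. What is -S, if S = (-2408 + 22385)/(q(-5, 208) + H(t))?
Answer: 19977/212 ≈ 94.231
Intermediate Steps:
H(L) = 0
q(Y, v) = -207 + Y
S = -19977/212 (S = (-2408 + 22385)/((-207 - 5) + 0) = 19977/(-212 + 0) = 19977/(-212) = 19977*(-1/212) = -19977/212 ≈ -94.231)
-S = -1*(-19977/212) = 19977/212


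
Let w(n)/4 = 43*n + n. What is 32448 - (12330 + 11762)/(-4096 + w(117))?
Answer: 133809529/4124 ≈ 32447.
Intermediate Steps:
w(n) = 176*n (w(n) = 4*(43*n + n) = 4*(44*n) = 176*n)
32448 - (12330 + 11762)/(-4096 + w(117)) = 32448 - (12330 + 11762)/(-4096 + 176*117) = 32448 - 24092/(-4096 + 20592) = 32448 - 24092/16496 = 32448 - 1*6023/4124 = 32448 - 6023/4124 = 133809529/4124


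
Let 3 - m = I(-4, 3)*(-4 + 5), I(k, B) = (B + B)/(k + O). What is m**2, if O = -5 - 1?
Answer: 324/25 ≈ 12.960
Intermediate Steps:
O = -6
I(k, B) = 2*B/(-6 + k) (I(k, B) = (B + B)/(k - 6) = (2*B)/(-6 + k) = 2*B/(-6 + k))
m = 18/5 (m = 3 - 2*3/(-6 - 4)*(-4 + 5) = 3 - 2*3/(-10) = 3 - 2*3*(-1/10) = 3 - (-3)/5 = 3 - 1*(-3/5) = 3 + 3/5 = 18/5 ≈ 3.6000)
m**2 = (18/5)**2 = 324/25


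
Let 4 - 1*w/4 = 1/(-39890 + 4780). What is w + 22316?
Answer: 392038262/17555 ≈ 22332.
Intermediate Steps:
w = 280882/17555 (w = 16 - 4/(-39890 + 4780) = 16 - 4/(-35110) = 16 - 4*(-1/35110) = 16 + 2/17555 = 280882/17555 ≈ 16.000)
w + 22316 = 280882/17555 + 22316 = 392038262/17555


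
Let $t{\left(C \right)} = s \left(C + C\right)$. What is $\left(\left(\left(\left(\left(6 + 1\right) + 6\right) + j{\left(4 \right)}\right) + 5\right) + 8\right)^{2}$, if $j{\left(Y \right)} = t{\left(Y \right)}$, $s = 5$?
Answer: $4356$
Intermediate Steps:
$t{\left(C \right)} = 10 C$ ($t{\left(C \right)} = 5 \left(C + C\right) = 5 \cdot 2 C = 10 C$)
$j{\left(Y \right)} = 10 Y$
$\left(\left(\left(\left(\left(6 + 1\right) + 6\right) + j{\left(4 \right)}\right) + 5\right) + 8\right)^{2} = \left(\left(\left(\left(\left(6 + 1\right) + 6\right) + 10 \cdot 4\right) + 5\right) + 8\right)^{2} = \left(\left(\left(\left(7 + 6\right) + 40\right) + 5\right) + 8\right)^{2} = \left(\left(\left(13 + 40\right) + 5\right) + 8\right)^{2} = \left(\left(53 + 5\right) + 8\right)^{2} = \left(58 + 8\right)^{2} = 66^{2} = 4356$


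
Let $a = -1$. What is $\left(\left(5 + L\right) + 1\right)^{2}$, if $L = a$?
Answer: $25$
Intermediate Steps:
$L = -1$
$\left(\left(5 + L\right) + 1\right)^{2} = \left(\left(5 - 1\right) + 1\right)^{2} = \left(4 + 1\right)^{2} = 5^{2} = 25$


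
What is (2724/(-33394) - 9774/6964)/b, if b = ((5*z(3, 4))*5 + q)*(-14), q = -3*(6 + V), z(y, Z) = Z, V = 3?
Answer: 12334389/8488287284 ≈ 0.0014531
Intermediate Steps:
q = -27 (q = -3*(6 + 3) = -3*9 = -27)
b = -1022 (b = ((5*4)*5 - 27)*(-14) = (20*5 - 27)*(-14) = (100 - 27)*(-14) = 73*(-14) = -1022)
(2724/(-33394) - 9774/6964)/b = (2724/(-33394) - 9774/6964)/(-1022) = (2724*(-1/33394) - 9774*1/6964)*(-1/1022) = (-1362/16697 - 4887/3482)*(-1/1022) = -86340723/58138954*(-1/1022) = 12334389/8488287284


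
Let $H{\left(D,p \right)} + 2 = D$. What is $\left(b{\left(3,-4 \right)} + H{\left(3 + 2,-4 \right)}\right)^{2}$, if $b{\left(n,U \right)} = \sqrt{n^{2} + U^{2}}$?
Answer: $64$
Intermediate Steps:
$H{\left(D,p \right)} = -2 + D$
$b{\left(n,U \right)} = \sqrt{U^{2} + n^{2}}$
$\left(b{\left(3,-4 \right)} + H{\left(3 + 2,-4 \right)}\right)^{2} = \left(\sqrt{\left(-4\right)^{2} + 3^{2}} + \left(-2 + \left(3 + 2\right)\right)\right)^{2} = \left(\sqrt{16 + 9} + \left(-2 + 5\right)\right)^{2} = \left(\sqrt{25} + 3\right)^{2} = \left(5 + 3\right)^{2} = 8^{2} = 64$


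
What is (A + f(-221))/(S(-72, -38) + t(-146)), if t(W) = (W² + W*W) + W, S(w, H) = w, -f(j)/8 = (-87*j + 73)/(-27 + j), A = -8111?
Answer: -232141/1314834 ≈ -0.17656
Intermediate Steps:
f(j) = -8*(73 - 87*j)/(-27 + j) (f(j) = -8*(-87*j + 73)/(-27 + j) = -8*(73 - 87*j)/(-27 + j))
t(W) = W + 2*W² (t(W) = (W² + W²) + W = 2*W² + W = W + 2*W²)
(A + f(-221))/(S(-72, -38) + t(-146)) = (-8111 + 8*(-73 + 87*(-221))/(-27 - 221))/(-72 - 146*(1 + 2*(-146))) = (-8111 + 8*(-73 - 19227)/(-248))/(-72 - 146*(1 - 292)) = (-8111 + 8*(-1/248)*(-19300))/(-72 - 146*(-291)) = (-8111 + 19300/31)/(-72 + 42486) = -232141/31/42414 = -232141/31*1/42414 = -232141/1314834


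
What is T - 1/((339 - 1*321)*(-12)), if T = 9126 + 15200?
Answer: 5254417/216 ≈ 24326.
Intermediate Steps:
T = 24326
T - 1/((339 - 1*321)*(-12)) = 24326 - 1/((339 - 1*321)*(-12)) = 24326 - 1/((339 - 321)*(-12)) = 24326 - 1/(18*(-12)) = 24326 - 1/(-216) = 24326 - 1*(-1/216) = 24326 + 1/216 = 5254417/216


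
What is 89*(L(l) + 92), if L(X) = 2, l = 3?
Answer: 8366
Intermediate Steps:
89*(L(l) + 92) = 89*(2 + 92) = 89*94 = 8366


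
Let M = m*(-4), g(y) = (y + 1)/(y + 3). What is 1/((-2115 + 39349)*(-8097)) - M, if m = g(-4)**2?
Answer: 10853413127/301483698 ≈ 36.000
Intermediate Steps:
g(y) = (1 + y)/(3 + y)
m = 9 (m = ((1 - 4)/(3 - 4))**2 = (-3/(-1))**2 = (-1*(-3))**2 = 3**2 = 9)
M = -36 (M = 9*(-4) = -36)
1/((-2115 + 39349)*(-8097)) - M = 1/((-2115 + 39349)*(-8097)) - 1*(-36) = -1/8097/37234 + 36 = (1/37234)*(-1/8097) + 36 = -1/301483698 + 36 = 10853413127/301483698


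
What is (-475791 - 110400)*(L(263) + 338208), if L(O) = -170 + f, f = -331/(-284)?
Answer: -56276166674493/284 ≈ -1.9816e+11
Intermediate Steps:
f = 331/284 (f = -331*(-1/284) = 331/284 ≈ 1.1655)
L(O) = -47949/284 (L(O) = -170 + 331/284 = -47949/284)
(-475791 - 110400)*(L(263) + 338208) = (-475791 - 110400)*(-47949/284 + 338208) = -586191*96003123/284 = -56276166674493/284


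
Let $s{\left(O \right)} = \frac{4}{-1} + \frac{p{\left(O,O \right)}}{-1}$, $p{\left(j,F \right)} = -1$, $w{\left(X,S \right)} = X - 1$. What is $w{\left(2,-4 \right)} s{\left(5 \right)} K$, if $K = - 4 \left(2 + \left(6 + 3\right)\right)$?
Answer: $132$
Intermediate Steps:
$w{\left(X,S \right)} = -1 + X$
$K = -44$ ($K = - 4 \left(2 + 9\right) = \left(-4\right) 11 = -44$)
$s{\left(O \right)} = -3$ ($s{\left(O \right)} = \frac{4}{-1} - \frac{1}{-1} = 4 \left(-1\right) - -1 = -4 + 1 = -3$)
$w{\left(2,-4 \right)} s{\left(5 \right)} K = \left(-1 + 2\right) \left(-3\right) \left(-44\right) = 1 \left(-3\right) \left(-44\right) = \left(-3\right) \left(-44\right) = 132$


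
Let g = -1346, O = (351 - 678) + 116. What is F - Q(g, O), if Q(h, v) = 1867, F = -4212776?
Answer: -4214643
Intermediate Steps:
O = -211 (O = -327 + 116 = -211)
F - Q(g, O) = -4212776 - 1*1867 = -4212776 - 1867 = -4214643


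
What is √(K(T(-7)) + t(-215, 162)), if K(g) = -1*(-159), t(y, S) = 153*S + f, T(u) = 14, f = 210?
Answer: 3*√2795 ≈ 158.60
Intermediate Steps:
t(y, S) = 210 + 153*S (t(y, S) = 153*S + 210 = 210 + 153*S)
K(g) = 159
√(K(T(-7)) + t(-215, 162)) = √(159 + (210 + 153*162)) = √(159 + (210 + 24786)) = √(159 + 24996) = √25155 = 3*√2795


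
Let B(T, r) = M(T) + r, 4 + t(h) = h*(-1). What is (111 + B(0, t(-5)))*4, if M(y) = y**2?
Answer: 448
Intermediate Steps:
t(h) = -4 - h (t(h) = -4 + h*(-1) = -4 - h)
B(T, r) = r + T**2 (B(T, r) = T**2 + r = r + T**2)
(111 + B(0, t(-5)))*4 = (111 + ((-4 - 1*(-5)) + 0**2))*4 = (111 + ((-4 + 5) + 0))*4 = (111 + (1 + 0))*4 = (111 + 1)*4 = 112*4 = 448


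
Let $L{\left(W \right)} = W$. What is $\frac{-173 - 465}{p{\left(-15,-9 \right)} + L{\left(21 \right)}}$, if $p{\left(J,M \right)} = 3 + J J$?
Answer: $- \frac{638}{249} \approx -2.5622$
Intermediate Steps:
$p{\left(J,M \right)} = 3 + J^{2}$
$\frac{-173 - 465}{p{\left(-15,-9 \right)} + L{\left(21 \right)}} = \frac{-173 - 465}{\left(3 + \left(-15\right)^{2}\right) + 21} = - \frac{638}{\left(3 + 225\right) + 21} = - \frac{638}{228 + 21} = - \frac{638}{249}$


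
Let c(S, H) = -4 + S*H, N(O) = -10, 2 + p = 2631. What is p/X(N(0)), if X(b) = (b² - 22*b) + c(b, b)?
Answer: 2629/416 ≈ 6.3197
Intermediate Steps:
p = 2629 (p = -2 + 2631 = 2629)
c(S, H) = -4 + H*S
X(b) = -4 - 22*b + 2*b² (X(b) = (b² - 22*b) + (-4 + b*b) = (b² - 22*b) + (-4 + b²) = -4 - 22*b + 2*b²)
p/X(N(0)) = 2629/(-4 - 22*(-10) + 2*(-10)²) = 2629/(-4 + 220 + 2*100) = 2629/(-4 + 220 + 200) = 2629/416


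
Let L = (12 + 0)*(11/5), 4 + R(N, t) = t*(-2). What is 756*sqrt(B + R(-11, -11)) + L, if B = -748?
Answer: 132/5 + 756*I*sqrt(730) ≈ 26.4 + 20426.0*I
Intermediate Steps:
R(N, t) = -4 - 2*t (R(N, t) = -4 + t*(-2) = -4 - 2*t)
L = 132/5 (L = 12*(11*(1/5)) = 12*(11/5) = 132/5 ≈ 26.400)
756*sqrt(B + R(-11, -11)) + L = 756*sqrt(-748 + (-4 - 2*(-11))) + 132/5 = 756*sqrt(-748 + (-4 + 22)) + 132/5 = 756*sqrt(-748 + 18) + 132/5 = 756*sqrt(-730) + 132/5 = 756*(I*sqrt(730)) + 132/5 = 756*I*sqrt(730) + 132/5 = 132/5 + 756*I*sqrt(730)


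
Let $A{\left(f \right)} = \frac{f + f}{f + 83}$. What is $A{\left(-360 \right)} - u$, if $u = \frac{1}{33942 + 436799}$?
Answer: $\frac{338933243}{130395257} \approx 2.5993$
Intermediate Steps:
$u = \frac{1}{470741} \approx 2.1243 \cdot 10^{-6}$
$A{\left(f \right)} = \frac{2 f}{83 + f}$
$A{\left(-360 \right)} - u = 2 \left(-360\right) \frac{1}{83 - 360} - \frac{1}{470741} = 2 \left(-360\right) \frac{1}{-277} - \frac{1}{470741} = 2 \left(-360\right) \left(- \frac{1}{277}\right) - \frac{1}{470741} = \frac{720}{277} - \frac{1}{470741} = \frac{338933243}{130395257}$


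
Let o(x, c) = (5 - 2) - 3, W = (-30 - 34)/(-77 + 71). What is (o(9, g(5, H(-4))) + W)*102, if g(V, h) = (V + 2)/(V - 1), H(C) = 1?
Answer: 1088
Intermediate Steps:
W = 32/3 (W = -64/(-6) = -64*(-⅙) = 32/3 ≈ 10.667)
g(V, h) = (2 + V)/(-1 + V)
o(x, c) = 0 (o(x, c) = 3 - 3 = 0)
(o(9, g(5, H(-4))) + W)*102 = (0 + 32/3)*102 = (32/3)*102 = 1088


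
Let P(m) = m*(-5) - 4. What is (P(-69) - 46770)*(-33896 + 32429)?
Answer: 68111343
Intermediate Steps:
P(m) = -4 - 5*m (P(m) = -5*m - 4 = -4 - 5*m)
(P(-69) - 46770)*(-33896 + 32429) = ((-4 - 5*(-69)) - 46770)*(-33896 + 32429) = ((-4 + 345) - 46770)*(-1467) = (341 - 46770)*(-1467) = -46429*(-1467) = 68111343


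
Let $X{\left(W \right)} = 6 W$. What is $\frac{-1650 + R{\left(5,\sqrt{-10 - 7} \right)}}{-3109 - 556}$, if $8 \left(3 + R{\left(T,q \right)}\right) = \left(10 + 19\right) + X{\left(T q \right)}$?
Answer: $\frac{2639}{5864} - \frac{3 i \sqrt{17}}{2932} \approx 0.45003 - 0.0042187 i$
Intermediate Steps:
$R{\left(T,q \right)} = \frac{5}{8} + \frac{3 T q}{4}$ ($R{\left(T,q \right)} = -3 + \frac{\left(10 + 19\right) + 6 T q}{8} = -3 + \frac{29 + 6 T q}{8} = -3 + \left(\frac{29}{8} + \frac{3 T q}{4}\right) = \frac{5}{8} + \frac{3 T q}{4}$)
$\frac{-1650 + R{\left(5,\sqrt{-10 - 7} \right)}}{-3109 - 556} = \frac{-1650 + \left(\frac{5}{8} + \frac{3}{4} \cdot 5 \sqrt{-10 - 7}\right)}{-3109 - 556} = \frac{-1650 + \left(\frac{5}{8} + \frac{3}{4} \cdot 5 \sqrt{-17}\right)}{-3665} = \left(-1650 + \left(\frac{5}{8} + \frac{3}{4} \cdot 5 i \sqrt{17}\right)\right) \left(- \frac{1}{3665}\right) = \left(-1650 + \left(\frac{5}{8} + \frac{15 i \sqrt{17}}{4}\right)\right) \left(- \frac{1}{3665}\right) = \left(- \frac{13195}{8} + \frac{15 i \sqrt{17}}{4}\right) \left(- \frac{1}{3665}\right) = \frac{2639}{5864} - \frac{3 i \sqrt{17}}{2932}$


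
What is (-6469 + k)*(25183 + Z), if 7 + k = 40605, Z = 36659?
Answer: 2110605618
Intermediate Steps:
k = 40598 (k = -7 + 40605 = 40598)
(-6469 + k)*(25183 + Z) = (-6469 + 40598)*(25183 + 36659) = 34129*61842 = 2110605618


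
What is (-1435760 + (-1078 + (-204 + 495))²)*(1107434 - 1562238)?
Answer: 371297892364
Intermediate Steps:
(-1435760 + (-1078 + (-204 + 495))²)*(1107434 - 1562238) = (-1435760 + (-1078 + 291)²)*(-454804) = (-1435760 + (-787)²)*(-454804) = (-1435760 + 619369)*(-454804) = -816391*(-454804) = 371297892364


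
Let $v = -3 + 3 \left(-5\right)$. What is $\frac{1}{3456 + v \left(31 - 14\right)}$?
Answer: $\frac{1}{3150} \approx 0.00031746$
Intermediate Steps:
$v = -18$ ($v = -3 - 15 = -18$)
$\frac{1}{3456 + v \left(31 - 14\right)} = \frac{1}{3456 - 18 \left(31 - 14\right)} = \frac{1}{3456 - 306} = \frac{1}{3150}$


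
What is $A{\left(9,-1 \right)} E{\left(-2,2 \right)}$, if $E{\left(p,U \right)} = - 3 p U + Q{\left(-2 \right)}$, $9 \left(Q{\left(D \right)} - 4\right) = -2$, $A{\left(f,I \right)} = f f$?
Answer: $1278$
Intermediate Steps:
$A{\left(f,I \right)} = f^{2}$
$Q{\left(D \right)} = \frac{34}{9}$ ($Q{\left(D \right)} = 4 + \frac{1}{9} \left(-2\right) = 4 - \frac{2}{9} = \frac{34}{9}$)
$E{\left(p,U \right)} = \frac{34}{9} - 3 U p$ ($E{\left(p,U \right)} = - 3 p U + \frac{34}{9} = - 3 U p + \frac{34}{9} = \frac{34}{9} - 3 U p$)
$A{\left(9,-1 \right)} E{\left(-2,2 \right)} = 9^{2} \left(\frac{34}{9} - 6 \left(-2\right)\right) = 81 \left(\frac{34}{9} + 12\right) = 81 \cdot \frac{142}{9} = 1278$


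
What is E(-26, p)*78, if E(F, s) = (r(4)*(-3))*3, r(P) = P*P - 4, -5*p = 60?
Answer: -8424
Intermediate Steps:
p = -12 (p = -⅕*60 = -12)
r(P) = -4 + P² (r(P) = P² - 4 = -4 + P²)
E(F, s) = -108 (E(F, s) = ((-4 + 4²)*(-3))*3 = ((-4 + 16)*(-3))*3 = (12*(-3))*3 = -36*3 = -108)
E(-26, p)*78 = -108*78 = -8424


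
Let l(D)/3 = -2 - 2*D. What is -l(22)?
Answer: 138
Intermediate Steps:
l(D) = -6 - 6*D (l(D) = 3*(-2 - 2*D) = -6 - 6*D)
-l(22) = -(-6 - 6*22) = -(-6 - 132) = -1*(-138) = 138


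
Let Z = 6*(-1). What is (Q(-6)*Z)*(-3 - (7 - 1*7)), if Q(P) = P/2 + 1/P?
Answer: -57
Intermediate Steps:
Z = -6
Q(P) = 1/P + P/2 (Q(P) = P*(½) + 1/P = P/2 + 1/P = 1/P + P/2)
(Q(-6)*Z)*(-3 - (7 - 1*7)) = ((1/(-6) + (½)*(-6))*(-6))*(-3 - (7 - 1*7)) = ((-⅙ - 3)*(-6))*(-3 - (7 - 7)) = (-19/6*(-6))*(-3 - 1*0) = 19*(-3 + 0) = 19*(-3) = -57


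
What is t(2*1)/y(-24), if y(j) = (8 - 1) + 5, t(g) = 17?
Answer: 17/12 ≈ 1.4167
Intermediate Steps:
y(j) = 12 (y(j) = 7 + 5 = 12)
t(2*1)/y(-24) = 17/12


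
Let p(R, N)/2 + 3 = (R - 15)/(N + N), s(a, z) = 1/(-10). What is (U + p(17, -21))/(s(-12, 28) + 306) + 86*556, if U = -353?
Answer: 3071576614/64239 ≈ 47815.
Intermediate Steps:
s(a, z) = -⅒
p(R, N) = -6 + (-15 + R)/N (p(R, N) = -6 + 2*((R - 15)/(N + N)) = -6 + 2*((-15 + R)/((2*N))) = -6 + 2*((-15 + R)*(1/(2*N))) = -6 + 2*((-15 + R)/(2*N)) = -6 + (-15 + R)/N)
(U + p(17, -21))/(s(-12, 28) + 306) + 86*556 = (-353 + (-15 + 17 - 6*(-21))/(-21))/(-⅒ + 306) + 86*556 = (-353 - (-15 + 17 + 126)/21)/(3059/10) + 47816 = (-353 - 1/21*128)*(10/3059) + 47816 = (-353 - 128/21)*(10/3059) + 47816 = -7541/21*10/3059 + 47816 = -75410/64239 + 47816 = 3071576614/64239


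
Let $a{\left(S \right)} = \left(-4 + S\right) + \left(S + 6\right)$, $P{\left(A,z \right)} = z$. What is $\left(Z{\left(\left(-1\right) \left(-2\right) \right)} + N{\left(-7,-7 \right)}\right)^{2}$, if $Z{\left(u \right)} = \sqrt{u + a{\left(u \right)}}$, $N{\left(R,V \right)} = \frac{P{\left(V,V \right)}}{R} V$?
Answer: $57 - 28 \sqrt{2} \approx 17.402$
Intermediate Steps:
$a{\left(S \right)} = 2 + 2 S$ ($a{\left(S \right)} = \left(-4 + S\right) + \left(6 + S\right) = 2 + 2 S$)
$N{\left(R,V \right)} = \frac{V^{2}}{R}$ ($N{\left(R,V \right)} = \frac{V}{R} V = \frac{V^{2}}{R}$)
$Z{\left(u \right)} = \sqrt{2 + 3 u}$ ($Z{\left(u \right)} = \sqrt{u + \left(2 + 2 u\right)} = \sqrt{2 + 3 u}$)
$\left(Z{\left(\left(-1\right) \left(-2\right) \right)} + N{\left(-7,-7 \right)}\right)^{2} = \left(\sqrt{2 + 3 \left(\left(-1\right) \left(-2\right)\right)} + \frac{\left(-7\right)^{2}}{-7}\right)^{2} = \left(\sqrt{2 + 3 \cdot 2} - 7\right)^{2} = \left(\sqrt{2 + 6} - 7\right)^{2} = \left(\sqrt{8} - 7\right)^{2} = \left(2 \sqrt{2} - 7\right)^{2} = \left(-7 + 2 \sqrt{2}\right)^{2}$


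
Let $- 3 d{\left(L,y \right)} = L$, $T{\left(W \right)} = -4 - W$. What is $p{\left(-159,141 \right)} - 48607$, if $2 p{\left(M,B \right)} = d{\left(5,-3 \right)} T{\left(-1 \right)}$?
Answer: $- \frac{97209}{2} \approx -48605.0$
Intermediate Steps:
$d{\left(L,y \right)} = - \frac{L}{3}$
$p{\left(M,B \right)} = \frac{5}{2}$ ($p{\left(M,B \right)} = \frac{\left(- \frac{1}{3}\right) 5 \left(-4 - -1\right)}{2} = \frac{\left(- \frac{5}{3}\right) \left(-4 + 1\right)}{2} = \frac{\left(- \frac{5}{3}\right) \left(-3\right)}{2} = \frac{1}{2} \cdot 5 = \frac{5}{2}$)
$p{\left(-159,141 \right)} - 48607 = \frac{5}{2} - 48607 = - \frac{97209}{2}$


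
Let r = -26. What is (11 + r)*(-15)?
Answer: 225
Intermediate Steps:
(11 + r)*(-15) = (11 - 26)*(-15) = -15*(-15) = 225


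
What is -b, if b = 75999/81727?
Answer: -75999/81727 ≈ -0.92991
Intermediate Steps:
b = 75999/81727 (b = 75999*(1/81727) = 75999/81727 ≈ 0.92991)
-b = -1*75999/81727 = -75999/81727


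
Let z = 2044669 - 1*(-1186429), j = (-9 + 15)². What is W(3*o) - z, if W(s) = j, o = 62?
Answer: -3231062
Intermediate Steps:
j = 36 (j = 6² = 36)
z = 3231098 (z = 2044669 + 1186429 = 3231098)
W(s) = 36
W(3*o) - z = 36 - 1*3231098 = 36 - 3231098 = -3231062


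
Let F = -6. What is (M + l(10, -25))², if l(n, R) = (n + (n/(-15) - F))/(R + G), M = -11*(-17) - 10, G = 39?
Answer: 13987600/441 ≈ 31718.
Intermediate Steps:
M = 177 (M = 187 - 10 = 177)
l(n, R) = (6 + 14*n/15)/(39 + R) (l(n, R) = (n + (n/(-15) - 1*(-6)))/(R + 39) = (n + (n*(-1/15) + 6))/(39 + R) = (n + (-n/15 + 6))/(39 + R) = (n + (6 - n/15))/(39 + R) = (6 + 14*n/15)/(39 + R))
(M + l(10, -25))² = (177 + 2*(45 + 7*10)/(15*(39 - 25)))² = (177 + (2/15)*(45 + 70)/14)² = (177 + (2/15)*(1/14)*115)² = (177 + 23/21)² = (3740/21)² = 13987600/441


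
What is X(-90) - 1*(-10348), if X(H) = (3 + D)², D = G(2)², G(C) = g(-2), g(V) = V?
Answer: 10397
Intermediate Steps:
G(C) = -2
D = 4 (D = (-2)² = 4)
X(H) = 49 (X(H) = (3 + 4)² = 7² = 49)
X(-90) - 1*(-10348) = 49 - 1*(-10348) = 49 + 10348 = 10397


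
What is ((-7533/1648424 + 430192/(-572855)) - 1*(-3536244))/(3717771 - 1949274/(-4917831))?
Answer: 5474041849862977986996689/5755044210767445920739000 ≈ 0.95117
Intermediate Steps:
((-7533/1648424 + 430192/(-572855)) - 1*(-3536244))/(3717771 - 1949274/(-4917831)) = ((-7533*1/1648424 + 430192*(-1/572855)) + 3536244)/(3717771 - 1949274*(-1/4917831)) = ((-7533/1648424 - 430192/572855) + 3536244)/(3717771 + 649758/1639277) = (-713454134123/944307930520 + 3536244)/(6094457141325/1639277) = (3339302539999632757/944307930520)*(1639277/6094457141325) = 5474041849862977986996689/5755044210767445920739000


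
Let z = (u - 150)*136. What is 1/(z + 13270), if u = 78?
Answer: 1/3478 ≈ 0.00028752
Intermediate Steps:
z = -9792 (z = (78 - 150)*136 = -72*136 = -9792)
1/(z + 13270) = 1/(-9792 + 13270) = 1/3478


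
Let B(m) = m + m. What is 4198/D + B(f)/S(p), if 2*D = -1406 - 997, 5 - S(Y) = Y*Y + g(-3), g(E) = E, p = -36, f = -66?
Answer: -2624213/773766 ≈ -3.3915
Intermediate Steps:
B(m) = 2*m
S(Y) = 8 - Y² (S(Y) = 5 - (Y*Y - 3) = 5 - (Y² - 3) = 5 - (-3 + Y²) = 5 + (3 - Y²) = 8 - Y²)
D = -2403/2 (D = (-1406 - 997)/2 = (½)*(-2403) = -2403/2 ≈ -1201.5)
4198/D + B(f)/S(p) = 4198/(-2403/2) + (2*(-66))/(8 - 1*(-36)²) = 4198*(-2/2403) - 132/(8 - 1*1296) = -8396/2403 - 132/(8 - 1296) = -8396/2403 - 132/(-1288) = -8396/2403 - 132*(-1/1288) = -8396/2403 + 33/322 = -2624213/773766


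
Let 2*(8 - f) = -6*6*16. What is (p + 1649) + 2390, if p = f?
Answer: 4335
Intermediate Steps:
f = 296 (f = 8 - (-6*6)*16/2 = 8 - (-18)*16 = 8 - ½*(-576) = 8 + 288 = 296)
p = 296
(p + 1649) + 2390 = (296 + 1649) + 2390 = 1945 + 2390 = 4335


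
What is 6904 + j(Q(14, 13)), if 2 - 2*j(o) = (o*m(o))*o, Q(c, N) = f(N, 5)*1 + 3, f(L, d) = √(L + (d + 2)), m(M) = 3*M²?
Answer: 9127/2 - 1044*√5 ≈ 2229.0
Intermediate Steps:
f(L, d) = √(2 + L + d) (f(L, d) = √(L + (2 + d)) = √(2 + L + d))
Q(c, N) = 3 + √(7 + N) (Q(c, N) = √(2 + N + 5)*1 + 3 = √(7 + N)*1 + 3 = √(7 + N) + 3 = 3 + √(7 + N))
j(o) = 1 - 3*o⁴/2 (j(o) = 1 - o*(3*o²)*o/2 = 1 - 3*o³*o/2 = 1 - 3*o⁴/2)
6904 + j(Q(14, 13)) = 6904 + (1 - 3*(3 + √(7 + 13))⁴/2) = 6904 + (1 - 3*(3 + √20)⁴/2) = 6904 + (1 - 3*(3 + 2*√5)⁴/2) = 6905 - 3*(3 + 2*√5)⁴/2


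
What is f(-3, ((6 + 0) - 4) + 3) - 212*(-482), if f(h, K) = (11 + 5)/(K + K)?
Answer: 510928/5 ≈ 1.0219e+5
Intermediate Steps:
f(h, K) = 8/K (f(h, K) = 16/((2*K)) = 16*(1/(2*K)) = 8/K)
f(-3, ((6 + 0) - 4) + 3) - 212*(-482) = 8/(((6 + 0) - 4) + 3) - 212*(-482) = 8/((6 - 4) + 3) + 102184 = 8/(2 + 3) + 102184 = 8/5 + 102184 = 510928/5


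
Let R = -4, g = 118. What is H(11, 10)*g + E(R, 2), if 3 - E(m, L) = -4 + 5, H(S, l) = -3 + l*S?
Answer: 12628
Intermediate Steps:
H(S, l) = -3 + S*l
E(m, L) = 2 (E(m, L) = 3 - (-4 + 5) = 3 - 1*1 = 3 - 1 = 2)
H(11, 10)*g + E(R, 2) = (-3 + 11*10)*118 + 2 = (-3 + 110)*118 + 2 = 107*118 + 2 = 12626 + 2 = 12628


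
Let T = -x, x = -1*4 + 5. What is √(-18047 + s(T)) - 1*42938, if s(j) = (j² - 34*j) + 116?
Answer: -42938 + 2*I*√4474 ≈ -42938.0 + 133.78*I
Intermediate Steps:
x = 1 (x = -4 + 5 = 1)
T = -1 (T = -1*1 = -1)
s(j) = 116 + j² - 34*j
√(-18047 + s(T)) - 1*42938 = √(-18047 + (116 + (-1)² - 34*(-1))) - 1*42938 = √(-18047 + (116 + 1 + 34)) - 42938 = √(-18047 + 151) - 42938 = √(-17896) - 42938 = 2*I*√4474 - 42938 = -42938 + 2*I*√4474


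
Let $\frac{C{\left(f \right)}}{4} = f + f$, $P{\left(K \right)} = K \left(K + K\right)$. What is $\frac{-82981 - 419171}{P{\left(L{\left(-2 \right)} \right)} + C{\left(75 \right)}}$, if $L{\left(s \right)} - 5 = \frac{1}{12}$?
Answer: $- \frac{5164992}{6703} \approx -770.55$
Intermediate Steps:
$L{\left(s \right)} = \frac{61}{12}$ ($L{\left(s \right)} = 5 + \frac{1}{12} = \frac{61}{12}$)
$P{\left(K \right)} = 2 K^{2}$ ($P{\left(K \right)} = K 2 K = 2 K^{2}$)
$C{\left(f \right)} = 8 f$ ($C{\left(f \right)} = 4 \left(f + f\right) = 4 \cdot 2 f = 8 f$)
$\frac{-82981 - 419171}{P{\left(L{\left(-2 \right)} \right)} + C{\left(75 \right)}} = \frac{-82981 - 419171}{2 \left(\frac{61}{12}\right)^{2} + 8 \cdot 75} = - \frac{502152}{2 \cdot \frac{3721}{144} + 600} = - \frac{502152}{\frac{3721}{72} + 600} = - \frac{502152}{\frac{46921}{72}} = \left(-502152\right) \frac{72}{46921} = - \frac{5164992}{6703}$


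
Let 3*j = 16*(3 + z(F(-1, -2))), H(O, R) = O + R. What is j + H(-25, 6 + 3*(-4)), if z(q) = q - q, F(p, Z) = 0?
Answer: -15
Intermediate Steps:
z(q) = 0
j = 16 (j = (16*(3 + 0))/3 = (16*3)/3 = (⅓)*48 = 16)
j + H(-25, 6 + 3*(-4)) = 16 + (-25 + (6 + 3*(-4))) = 16 + (-25 + (6 - 12)) = 16 + (-25 - 6) = 16 - 31 = -15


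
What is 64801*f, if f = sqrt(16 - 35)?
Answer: 64801*I*sqrt(19) ≈ 2.8246e+5*I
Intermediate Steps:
f = I*sqrt(19) (f = sqrt(-19) = I*sqrt(19) ≈ 4.3589*I)
64801*f = 64801*(I*sqrt(19)) = 64801*I*sqrt(19)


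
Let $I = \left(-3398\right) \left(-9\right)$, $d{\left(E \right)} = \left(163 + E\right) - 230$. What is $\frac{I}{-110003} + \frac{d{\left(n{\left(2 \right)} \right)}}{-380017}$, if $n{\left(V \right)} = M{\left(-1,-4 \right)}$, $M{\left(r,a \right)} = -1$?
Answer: $- \frac{11614199690}{41803010051} \approx -0.27783$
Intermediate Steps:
$n{\left(V \right)} = -1$
$d{\left(E \right)} = -67 + E$
$I = 30582$
$\frac{I}{-110003} + \frac{d{\left(n{\left(2 \right)} \right)}}{-380017} = \frac{30582}{-110003} + \frac{-67 - 1}{-380017} = 30582 \left(- \frac{1}{110003}\right) - - \frac{68}{380017} = - \frac{30582}{110003} + \frac{68}{380017} = - \frac{11614199690}{41803010051}$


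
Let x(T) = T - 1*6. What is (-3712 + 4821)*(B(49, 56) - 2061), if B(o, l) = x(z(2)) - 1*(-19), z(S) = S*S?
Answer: -2266796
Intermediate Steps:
z(S) = S²
x(T) = -6 + T (x(T) = T - 6 = -6 + T)
B(o, l) = 17 (B(o, l) = (-6 + 2²) - 1*(-19) = (-6 + 4) + 19 = -2 + 19 = 17)
(-3712 + 4821)*(B(49, 56) - 2061) = (-3712 + 4821)*(17 - 2061) = 1109*(-2044) = -2266796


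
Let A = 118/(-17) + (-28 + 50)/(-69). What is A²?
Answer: 72522256/1375929 ≈ 52.708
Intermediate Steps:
A = -8516/1173 (A = 118*(-1/17) + 22*(-1/69) = -118/17 - 22/69 = -8516/1173 ≈ -7.2600)
A² = (-8516/1173)² = 72522256/1375929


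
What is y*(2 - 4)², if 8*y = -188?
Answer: -94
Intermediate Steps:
y = -47/2 (y = (⅛)*(-188) = -47/2 ≈ -23.500)
y*(2 - 4)² = -47*(2 - 4)²/2 = -47/2*(-2)² = -47/2*4 = -94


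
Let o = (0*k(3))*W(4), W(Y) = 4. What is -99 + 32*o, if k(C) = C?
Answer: -99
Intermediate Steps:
o = 0 (o = (0*3)*4 = 0*4 = 0)
-99 + 32*o = -99 + 32*0 = -99 + 0 = -99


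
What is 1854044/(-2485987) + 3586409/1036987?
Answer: 999020946465/368276600167 ≈ 2.7127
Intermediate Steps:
1854044/(-2485987) + 3586409/1036987 = 1854044*(-1/2485987) + 3586409*(1/1036987) = -1854044/2485987 + 3586409/1036987 = 999020946465/368276600167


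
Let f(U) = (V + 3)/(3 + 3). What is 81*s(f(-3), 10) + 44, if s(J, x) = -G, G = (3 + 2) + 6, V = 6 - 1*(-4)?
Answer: -847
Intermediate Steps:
V = 10 (V = 6 + 4 = 10)
f(U) = 13/6 (f(U) = (10 + 3)/(3 + 3) = 13/6)
G = 11 (G = 5 + 6 = 11)
s(J, x) = -11 (s(J, x) = -1*11 = -11)
81*s(f(-3), 10) + 44 = 81*(-11) + 44 = -891 + 44 = -847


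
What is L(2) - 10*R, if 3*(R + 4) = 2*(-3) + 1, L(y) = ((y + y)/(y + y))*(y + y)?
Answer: 182/3 ≈ 60.667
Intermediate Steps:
L(y) = 2*y (L(y) = ((2*y)/((2*y)))*(2*y) = ((2*y)*(1/(2*y)))*(2*y) = 1*(2*y) = 2*y)
R = -17/3 (R = -4 + (2*(-3) + 1)/3 = -4 + (-6 + 1)/3 = -4 + (⅓)*(-5) = -4 - 5/3 = -17/3 ≈ -5.6667)
L(2) - 10*R = 2*2 - 10*(-17/3) = 4 + 170/3 = 182/3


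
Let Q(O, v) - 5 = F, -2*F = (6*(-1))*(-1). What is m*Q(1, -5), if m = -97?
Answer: -194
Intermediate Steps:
F = -3 (F = -6*(-1)*(-1)/2 = -(-3)*(-1) = -1/2*6 = -3)
Q(O, v) = 2 (Q(O, v) = 5 - 3 = 2)
m*Q(1, -5) = -97*2 = -194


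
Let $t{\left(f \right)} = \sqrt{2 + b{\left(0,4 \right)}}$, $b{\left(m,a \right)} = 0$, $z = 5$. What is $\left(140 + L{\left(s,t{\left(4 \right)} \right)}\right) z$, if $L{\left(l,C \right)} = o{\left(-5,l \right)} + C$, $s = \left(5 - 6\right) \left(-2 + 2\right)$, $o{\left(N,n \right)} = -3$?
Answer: $685 + 5 \sqrt{2} \approx 692.07$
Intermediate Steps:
$t{\left(f \right)} = \sqrt{2}$ ($t{\left(f \right)} = \sqrt{2 + 0} = \sqrt{2}$)
$s = 0$ ($s = \left(-1\right) 0 = 0$)
$L{\left(l,C \right)} = -3 + C$
$\left(140 + L{\left(s,t{\left(4 \right)} \right)}\right) z = \left(140 - \left(3 - \sqrt{2}\right)\right) 5 = \left(137 + \sqrt{2}\right) 5 = 685 + 5 \sqrt{2}$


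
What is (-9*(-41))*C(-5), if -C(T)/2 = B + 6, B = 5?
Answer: -8118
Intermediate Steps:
C(T) = -22 (C(T) = -2*(5 + 6) = -2*11 = -22)
(-9*(-41))*C(-5) = -9*(-41)*(-22) = 369*(-22) = -8118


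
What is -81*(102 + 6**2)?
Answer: -11178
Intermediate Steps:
-81*(102 + 6**2) = -81*(102 + 36) = -81*138 = -11178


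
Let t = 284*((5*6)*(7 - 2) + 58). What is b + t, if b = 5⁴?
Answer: 59697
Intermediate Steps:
b = 625
t = 59072 (t = 284*(30*5 + 58) = 284*(150 + 58) = 284*208 = 59072)
b + t = 625 + 59072 = 59697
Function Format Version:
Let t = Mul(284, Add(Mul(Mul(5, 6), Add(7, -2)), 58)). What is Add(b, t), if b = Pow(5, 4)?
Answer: 59697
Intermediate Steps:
b = 625
t = 59072 (t = Mul(284, Add(Mul(30, 5), 58)) = Mul(284, Add(150, 58)) = Mul(284, 208) = 59072)
Add(b, t) = Add(625, 59072) = 59697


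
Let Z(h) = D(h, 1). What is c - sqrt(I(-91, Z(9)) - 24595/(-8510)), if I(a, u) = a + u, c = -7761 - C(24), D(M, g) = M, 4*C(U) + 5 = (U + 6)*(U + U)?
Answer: -32479/4 - I*sqrt(229165790)/1702 ≈ -8119.8 - 8.8944*I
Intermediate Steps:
C(U) = -5/4 + U*(6 + U)/2 (C(U) = -5/4 + ((U + 6)*(U + U))/4 = -5/4 + ((6 + U)*(2*U))/4 = -5/4 + (2*U*(6 + U))/4 = -5/4 + U*(6 + U)/2)
Z(h) = h
c = -32479/4 (c = -7761 - (-5/4 + (1/2)*24**2 + 3*24) = -7761 - (-5/4 + (1/2)*576 + 72) = -7761 - (-5/4 + 288 + 72) = -7761 - 1*1435/4 = -7761 - 1435/4 = -32479/4 ≈ -8119.8)
c - sqrt(I(-91, Z(9)) - 24595/(-8510)) = -32479/4 - sqrt((-91 + 9) - 24595/(-8510)) = -32479/4 - sqrt(-82 - 24595*(-1/8510)) = -32479/4 - sqrt(-82 + 4919/1702) = -32479/4 - sqrt(-134645/1702) = -32479/4 - I*sqrt(229165790)/1702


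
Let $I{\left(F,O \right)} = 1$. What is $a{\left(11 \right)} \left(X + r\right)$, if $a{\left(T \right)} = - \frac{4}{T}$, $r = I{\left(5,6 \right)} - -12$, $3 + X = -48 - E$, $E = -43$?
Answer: $- \frac{20}{11} \approx -1.8182$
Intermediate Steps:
$X = -8$ ($X = -3 - 5 = -8$)
$r = 13$ ($r = 1 - -12 = 1 + 12 = 13$)
$a{\left(11 \right)} \left(X + r\right) = - \frac{4}{11} \left(-8 + 13\right) = \left(-4\right) \frac{1}{11} \cdot 5 = \left(- \frac{4}{11}\right) 5 = - \frac{20}{11}$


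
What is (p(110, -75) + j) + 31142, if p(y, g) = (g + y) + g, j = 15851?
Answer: 46953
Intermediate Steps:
p(y, g) = y + 2*g
(p(110, -75) + j) + 31142 = ((110 + 2*(-75)) + 15851) + 31142 = ((110 - 150) + 15851) + 31142 = (-40 + 15851) + 31142 = 15811 + 31142 = 46953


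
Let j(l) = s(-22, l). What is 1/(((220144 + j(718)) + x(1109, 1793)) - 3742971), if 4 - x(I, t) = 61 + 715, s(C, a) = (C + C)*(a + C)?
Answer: -1/3554223 ≈ -2.8136e-7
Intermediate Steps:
s(C, a) = 2*C*(C + a) (s(C, a) = (2*C)*(C + a) = 2*C*(C + a))
j(l) = 968 - 44*l (j(l) = 2*(-22)*(-22 + l) = 968 - 44*l)
x(I, t) = -772 (x(I, t) = 4 - (61 + 715) = 4 - 1*776 = 4 - 776 = -772)
1/(((220144 + j(718)) + x(1109, 1793)) - 3742971) = 1/(((220144 + (968 - 44*718)) - 772) - 3742971) = 1/(((220144 + (968 - 31592)) - 772) - 3742971) = 1/(((220144 - 30624) - 772) - 3742971) = 1/((189520 - 772) - 3742971) = 1/(188748 - 3742971) = 1/(-3554223) = -1/3554223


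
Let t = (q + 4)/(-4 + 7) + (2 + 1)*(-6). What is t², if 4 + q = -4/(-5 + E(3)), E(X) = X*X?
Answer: 3025/9 ≈ 336.11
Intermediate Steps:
E(X) = X²
q = -5 (q = -4 - 4/(-5 + 3²) = -4 - 4/(-5 + 9) = -4 - 4/4 = -4 - 4*¼ = -4 - 1 = -5)
t = -55/3 (t = (-5 + 4)/(-4 + 7) + (2 + 1)*(-6) = -1/3 + 3*(-6) = -1*⅓ - 18 = -⅓ - 18 = -55/3 ≈ -18.333)
t² = (-55/3)² = 3025/9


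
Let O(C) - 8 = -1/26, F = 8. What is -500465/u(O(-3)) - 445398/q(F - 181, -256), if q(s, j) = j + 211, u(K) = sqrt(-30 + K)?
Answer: 148466/15 + 500465*I*sqrt(14898)/573 ≈ 9897.7 + 1.0661e+5*I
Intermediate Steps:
O(C) = 207/26 (O(C) = 8 - 1/26 = 207/26)
q(s, j) = 211 + j
-500465/u(O(-3)) - 445398/q(F - 181, -256) = -500465/sqrt(-30 + 207/26) - 445398/(211 - 256) = -500465*(-I*sqrt(14898)/573) - 445398/(-45) = -500465*(-I*sqrt(14898)/573) - 445398*(-1/45) = -(-500465)*I*sqrt(14898)/573 + 148466/15 = 500465*I*sqrt(14898)/573 + 148466/15 = 148466/15 + 500465*I*sqrt(14898)/573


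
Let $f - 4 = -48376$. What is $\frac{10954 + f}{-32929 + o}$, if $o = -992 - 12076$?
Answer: $\frac{37418}{45997} \approx 0.81349$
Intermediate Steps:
$f = -48372$ ($f = 4 - 48376 = -48372$)
$o = -13068$ ($o = -992 - 12076 = -13068$)
$\frac{10954 + f}{-32929 + o} = \frac{10954 - 48372}{-32929 - 13068} = - \frac{37418}{-45997} = \left(-37418\right) \left(- \frac{1}{45997}\right) = \frac{37418}{45997}$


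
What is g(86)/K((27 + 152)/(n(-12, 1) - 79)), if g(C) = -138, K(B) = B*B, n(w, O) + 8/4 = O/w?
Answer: -21774767/768984 ≈ -28.316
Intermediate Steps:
n(w, O) = -2 + O/w
K(B) = B**2
g(86)/K((27 + 152)/(n(-12, 1) - 79)) = -138*((-2 + 1/(-12)) - 79)**2/(27 + 152)**2 = -138*((-2 + 1*(-1/12)) - 79)**2/32041 = -138*((-2 - 1/12) - 79)**2/32041 = -138*(-25/12 - 79)**2/32041 = -138/((179/(-973/12))**2) = -138/((179*(-12/973))**2) = -138/((-2148/973)**2) = -138/4613904/946729 = -138*946729/4613904 = -21774767/768984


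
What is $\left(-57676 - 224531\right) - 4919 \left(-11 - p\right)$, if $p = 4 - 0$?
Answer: $-208422$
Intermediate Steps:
$p = 4$ ($p = 4 + 0 = 4$)
$\left(-57676 - 224531\right) - 4919 \left(-11 - p\right) = \left(-57676 - 224531\right) - 4919 \left(-11 - 4\right) = -282207 - 4919 \left(-15\right) = -282207 - -73785 = -282207 + 73785 = -208422$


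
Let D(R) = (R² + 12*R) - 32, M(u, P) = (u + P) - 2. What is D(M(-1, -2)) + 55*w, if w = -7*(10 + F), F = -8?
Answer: -837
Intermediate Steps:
M(u, P) = -2 + P + u (M(u, P) = (P + u) - 2 = -2 + P + u)
D(R) = -32 + R² + 12*R
w = -14 (w = -7*(10 - 8) = -7*2 = -14)
D(M(-1, -2)) + 55*w = (-32 + (-2 - 2 - 1)² + 12*(-2 - 2 - 1)) + 55*(-14) = (-32 + (-5)² + 12*(-5)) - 770 = (-32 + 25 - 60) - 770 = -67 - 770 = -837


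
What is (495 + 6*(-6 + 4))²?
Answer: 233289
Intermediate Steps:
(495 + 6*(-6 + 4))² = (495 + 6*(-2))² = (495 - 12)² = 483² = 233289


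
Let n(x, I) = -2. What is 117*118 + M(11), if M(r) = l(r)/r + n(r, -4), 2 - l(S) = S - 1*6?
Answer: 151841/11 ≈ 13804.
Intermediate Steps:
l(S) = 8 - S (l(S) = 2 - (S - 1*6) = 2 - (S - 6) = 2 - (-6 + S) = 2 + (6 - S) = 8 - S)
M(r) = -2 + (8 - r)/r (M(r) = (8 - r)/r - 2 = -2 + (8 - r)/r)
117*118 + M(11) = 117*118 + (-3 + 8/11) = 13806 + (-3 + 8*(1/11)) = 13806 + (-3 + 8/11) = 13806 - 25/11 = 151841/11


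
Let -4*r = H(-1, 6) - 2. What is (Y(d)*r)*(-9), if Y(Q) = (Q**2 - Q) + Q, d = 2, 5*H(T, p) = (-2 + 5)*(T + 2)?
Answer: -63/5 ≈ -12.600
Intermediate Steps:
H(T, p) = 6/5 + 3*T/5 (H(T, p) = ((-2 + 5)*(T + 2))/5 = (3*(2 + T))/5 = (6 + 3*T)/5 = 6/5 + 3*T/5)
Y(Q) = Q**2
r = 7/20 (r = -((6/5 + (3/5)*(-1)) - 2)/4 = -((6/5 - 3/5) - 2)/4 = -(3/5 - 2)/4 = -1/4*(-7/5) = 7/20 ≈ 0.35000)
(Y(d)*r)*(-9) = (2**2*(7/20))*(-9) = (4*(7/20))*(-9) = (7/5)*(-9) = -63/5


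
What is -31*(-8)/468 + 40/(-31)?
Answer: -2758/3627 ≈ -0.76041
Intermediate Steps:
-31*(-8)/468 + 40/(-31) = 248*(1/468) + 40*(-1/31) = 62/117 - 40/31 = -2758/3627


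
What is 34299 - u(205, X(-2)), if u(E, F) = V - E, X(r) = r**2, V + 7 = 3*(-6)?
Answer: 34529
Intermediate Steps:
V = -25 (V = -7 + 3*(-6) = -7 - 18 = -25)
u(E, F) = -25 - E
34299 - u(205, X(-2)) = 34299 - (-25 - 1*205) = 34299 - (-25 - 205) = 34299 - 1*(-230) = 34299 + 230 = 34529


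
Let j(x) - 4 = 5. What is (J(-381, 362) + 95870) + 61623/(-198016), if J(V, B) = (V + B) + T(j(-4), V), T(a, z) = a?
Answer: 18981752137/198016 ≈ 95860.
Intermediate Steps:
j(x) = 9 (j(x) = 4 + 5 = 9)
J(V, B) = 9 + B + V (J(V, B) = (V + B) + 9 = (B + V) + 9 = 9 + B + V)
(J(-381, 362) + 95870) + 61623/(-198016) = ((9 + 362 - 381) + 95870) + 61623/(-198016) = (-10 + 95870) + 61623*(-1/198016) = 95860 - 61623/198016 = 18981752137/198016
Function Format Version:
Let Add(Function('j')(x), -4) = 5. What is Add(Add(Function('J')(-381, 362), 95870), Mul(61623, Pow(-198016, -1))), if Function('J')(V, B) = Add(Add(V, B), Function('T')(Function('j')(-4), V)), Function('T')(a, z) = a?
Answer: Rational(18981752137, 198016) ≈ 95860.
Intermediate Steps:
Function('j')(x) = 9 (Function('j')(x) = Add(4, 5) = 9)
Function('J')(V, B) = Add(9, B, V) (Function('J')(V, B) = Add(Add(V, B), 9) = Add(Add(B, V), 9) = Add(9, B, V))
Add(Add(Function('J')(-381, 362), 95870), Mul(61623, Pow(-198016, -1))) = Add(Add(Add(9, 362, -381), 95870), Mul(61623, Pow(-198016, -1))) = Add(Add(-10, 95870), Mul(61623, Rational(-1, 198016))) = Add(95860, Rational(-61623, 198016)) = Rational(18981752137, 198016)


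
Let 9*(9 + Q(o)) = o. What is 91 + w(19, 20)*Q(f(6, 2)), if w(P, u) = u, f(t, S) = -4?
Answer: -881/9 ≈ -97.889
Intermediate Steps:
Q(o) = -9 + o/9
91 + w(19, 20)*Q(f(6, 2)) = 91 + 20*(-9 + (⅑)*(-4)) = 91 + 20*(-9 - 4/9) = 91 + 20*(-85/9) = 91 - 1700/9 = -881/9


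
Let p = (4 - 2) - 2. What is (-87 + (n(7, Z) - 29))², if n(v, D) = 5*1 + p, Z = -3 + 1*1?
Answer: 12321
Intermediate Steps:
p = 0 (p = 2 - 2 = 0)
Z = -2 (Z = -3 + 1 = -2)
n(v, D) = 5 (n(v, D) = 5*1 + 0 = 5 + 0 = 5)
(-87 + (n(7, Z) - 29))² = (-87 + (5 - 29))² = (-87 - 24)² = (-111)² = 12321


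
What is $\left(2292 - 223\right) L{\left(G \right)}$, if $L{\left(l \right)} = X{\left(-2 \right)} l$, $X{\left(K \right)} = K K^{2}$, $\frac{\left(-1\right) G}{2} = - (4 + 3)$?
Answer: $-231728$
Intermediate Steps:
$G = 14$ ($G = - 2 \left(- (4 + 3)\right) = - 2 \left(\left(-1\right) 7\right) = \left(-2\right) \left(-7\right) = 14$)
$X{\left(K \right)} = K^{3}$
$L{\left(l \right)} = - 8 l$ ($L{\left(l \right)} = \left(-2\right)^{3} l = - 8 l$)
$\left(2292 - 223\right) L{\left(G \right)} = \left(2292 - 223\right) \left(\left(-8\right) 14\right) = 2069 \left(-112\right) = -231728$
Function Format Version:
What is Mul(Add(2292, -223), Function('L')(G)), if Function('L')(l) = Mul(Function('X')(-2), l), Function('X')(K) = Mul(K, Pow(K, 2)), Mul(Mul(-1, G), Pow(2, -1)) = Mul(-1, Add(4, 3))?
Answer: -231728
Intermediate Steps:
G = 14 (G = Mul(-2, Mul(-1, Add(4, 3))) = Mul(-2, Mul(-1, 7)) = Mul(-2, -7) = 14)
Function('X')(K) = Pow(K, 3)
Function('L')(l) = Mul(-8, l) (Function('L')(l) = Mul(Pow(-2, 3), l) = Mul(-8, l))
Mul(Add(2292, -223), Function('L')(G)) = Mul(Add(2292, -223), Mul(-8, 14)) = Mul(2069, -112) = -231728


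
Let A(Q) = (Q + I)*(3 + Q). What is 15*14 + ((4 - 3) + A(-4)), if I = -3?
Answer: 218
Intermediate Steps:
A(Q) = (-3 + Q)*(3 + Q) (A(Q) = (Q - 3)*(3 + Q) = (-3 + Q)*(3 + Q))
15*14 + ((4 - 3) + A(-4)) = 15*14 + ((4 - 3) + (-9 + (-4)²)) = 210 + (1 + (-9 + 16)) = 210 + (1 + 7) = 210 + 8 = 218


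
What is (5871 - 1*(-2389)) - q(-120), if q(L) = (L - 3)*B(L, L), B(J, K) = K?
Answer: -6500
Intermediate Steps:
q(L) = L*(-3 + L) (q(L) = (L - 3)*L = (-3 + L)*L = L*(-3 + L))
(5871 - 1*(-2389)) - q(-120) = (5871 - 1*(-2389)) - (-120)*(-3 - 120) = (5871 + 2389) - (-120)*(-123) = 8260 - 1*14760 = 8260 - 14760 = -6500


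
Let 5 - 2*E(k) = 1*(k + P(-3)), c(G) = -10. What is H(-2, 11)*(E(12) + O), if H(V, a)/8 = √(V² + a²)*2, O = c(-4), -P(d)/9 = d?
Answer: -2160*√5 ≈ -4829.9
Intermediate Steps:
P(d) = -9*d
O = -10
H(V, a) = 16*√(V² + a²) (H(V, a) = 8*(√(V² + a²)*2) = 8*(2*√(V² + a²)) = 16*√(V² + a²))
E(k) = -11 - k/2 (E(k) = 5/2 - (k - 9*(-3))/2 = 5/2 - (k + 27)/2 = 5/2 - (27 + k)/2 = 5/2 + (-27/2 - k/2) = -11 - k/2)
H(-2, 11)*(E(12) + O) = (16*√((-2)² + 11²))*((-11 - ½*12) - 10) = (16*√(4 + 121))*((-11 - 6) - 10) = (16*√125)*(-17 - 10) = (16*(5*√5))*(-27) = (80*√5)*(-27) = -2160*√5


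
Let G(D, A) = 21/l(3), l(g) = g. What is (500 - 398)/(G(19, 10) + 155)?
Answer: 17/27 ≈ 0.62963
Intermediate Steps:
G(D, A) = 7 (G(D, A) = 21/3 = 21*(⅓) = 7)
(500 - 398)/(G(19, 10) + 155) = (500 - 398)/(7 + 155) = 102/162 = 102*(1/162) = 17/27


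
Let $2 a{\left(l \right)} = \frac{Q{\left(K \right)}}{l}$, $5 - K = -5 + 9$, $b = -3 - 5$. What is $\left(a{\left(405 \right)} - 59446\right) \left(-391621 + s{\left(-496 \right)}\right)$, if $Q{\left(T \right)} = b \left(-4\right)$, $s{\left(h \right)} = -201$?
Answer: $\frac{9433355228708}{405} \approx 2.3292 \cdot 10^{10}$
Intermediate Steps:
$b = -8$
$K = 1$ ($K = 5 - \left(-5 + 9\right) = 5 - 4 = 1$)
$Q{\left(T \right)} = 32$ ($Q{\left(T \right)} = \left(-8\right) \left(-4\right) = 32$)
$a{\left(l \right)} = \frac{16}{l}$ ($a{\left(l \right)} = \frac{32 \frac{1}{l}}{2} = \frac{16}{l}$)
$\left(a{\left(405 \right)} - 59446\right) \left(-391621 + s{\left(-496 \right)}\right) = \left(\frac{16}{405} - 59446\right) \left(-391621 - 201\right) = \left(16 \cdot \frac{1}{405} - 59446\right) \left(-391822\right) = \left(\frac{16}{405} - 59446\right) \left(-391822\right) = \left(- \frac{24075614}{405}\right) \left(-391822\right) = \frac{9433355228708}{405}$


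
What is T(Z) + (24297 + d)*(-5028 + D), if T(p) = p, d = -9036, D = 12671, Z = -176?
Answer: 116639647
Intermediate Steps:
T(Z) + (24297 + d)*(-5028 + D) = -176 + (24297 - 9036)*(-5028 + 12671) = -176 + 15261*7643 = -176 + 116639823 = 116639647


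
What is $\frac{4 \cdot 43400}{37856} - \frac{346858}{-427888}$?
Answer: $\frac{195116101}{36156536} \approx 5.3964$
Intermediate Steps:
$\frac{4 \cdot 43400}{37856} - \frac{346858}{-427888} = 173600 \cdot \frac{1}{37856} - - \frac{173429}{213944} = \frac{775}{169} + \frac{173429}{213944} = \frac{195116101}{36156536}$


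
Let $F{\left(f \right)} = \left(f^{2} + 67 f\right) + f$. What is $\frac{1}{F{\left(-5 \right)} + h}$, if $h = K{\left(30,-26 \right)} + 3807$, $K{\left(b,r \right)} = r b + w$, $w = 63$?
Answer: $\frac{1}{2775} \approx 0.00036036$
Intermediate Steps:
$F{\left(f \right)} = f^{2} + 68 f$
$K{\left(b,r \right)} = 63 + b r$ ($K{\left(b,r \right)} = r b + 63 = b r + 63 = 63 + b r$)
$h = 3090$ ($h = \left(63 + 30 \left(-26\right)\right) + 3807 = \left(63 - 780\right) + 3807 = -717 + 3807 = 3090$)
$\frac{1}{F{\left(-5 \right)} + h} = \frac{1}{- 5 \left(68 - 5\right) + 3090} = \frac{1}{\left(-5\right) 63 + 3090} = \frac{1}{-315 + 3090} = \frac{1}{2775}$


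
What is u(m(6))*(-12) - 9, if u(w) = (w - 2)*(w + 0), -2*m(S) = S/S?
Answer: -24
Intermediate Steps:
m(S) = -½ (m(S) = -S/(2*S) = -½*1 = -½)
u(w) = w*(-2 + w) (u(w) = (-2 + w)*w = w*(-2 + w))
u(m(6))*(-12) - 9 = -(-2 - ½)/2*(-12) - 9 = -½*(-5/2)*(-12) - 9 = (5/4)*(-12) - 9 = -15 - 9 = -24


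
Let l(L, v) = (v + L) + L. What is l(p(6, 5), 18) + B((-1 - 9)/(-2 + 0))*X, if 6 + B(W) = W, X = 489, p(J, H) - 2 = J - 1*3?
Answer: -461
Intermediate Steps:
p(J, H) = -1 + J (p(J, H) = 2 + (J - 1*3) = 2 + (J - 3) = 2 + (-3 + J) = -1 + J)
B(W) = -6 + W
l(L, v) = v + 2*L (l(L, v) = (L + v) + L = v + 2*L)
l(p(6, 5), 18) + B((-1 - 9)/(-2 + 0))*X = (18 + 2*(-1 + 6)) + (-6 + (-1 - 9)/(-2 + 0))*489 = (18 + 2*5) + (-6 - 10/(-2))*489 = (18 + 10) + (-6 - 10*(-½))*489 = 28 + (-6 + 5)*489 = 28 - 1*489 = 28 - 489 = -461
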